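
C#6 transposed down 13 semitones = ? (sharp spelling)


Step by step:
C#6: chromatic position 1 in octave 6 → absolute = 6×12 + 1 = 73
Transpose down 13: 73 - 13 = 60
60 = 5×12 + 0 → C in octave 5
Result = C5


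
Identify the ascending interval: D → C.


Solution.
Letter names: D → C spans 7 letter names → a 7th
Semitones: D → C = 10 half-steps
A 7th of 10 semitones is a minor 7th
= minor 7th


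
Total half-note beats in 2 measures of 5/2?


Time signature 5/2: the bottom number 2 means the half note gets one count
The top number 5 means 5 half-note beats per measure
Total = 5 × 2 measures
= 10 half-note beats


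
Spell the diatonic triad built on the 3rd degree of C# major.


C# major scale: C# D# E# F# G# A# B#
Diatonic triad on degree 3 stacks scale notes 3, 5, 7: E# G# B#
E#→G# = 3 semitones; E#→B# = 7 semitones → minor triad
= E# G# B# (minor)


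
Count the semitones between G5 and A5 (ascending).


Reasoning:
Absolute semitone position = octave×12 + chromatic position
G5: 5×12 + 7 = 67
A5: 5×12 + 9 = 69
Difference = 69 - 67 = 2
= 2 semitones


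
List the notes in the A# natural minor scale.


Natural minor scale pattern: W-H-W-W-H-W-W (2-1-2-2-1-2-2 semitones)
Starting from A#:
  A# + 2 semitones → B#
  B# + 1 semitone → C#
  C# + 2 semitones → D#
  D# + 2 semitones → E#
  E# + 1 semitone → F#
  F# + 2 semitones → G#
  G# + 2 semitones → A#
Scale = A# B# C# D# E# F# G#


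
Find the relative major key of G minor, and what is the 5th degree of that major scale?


The relative major shares the key signature and is a minor 3rd above the minor tonic
A minor 3rd above G is Bb
→ relative major of G minor is Bb major
Bb major scale: Bb C D Eb F G A
= Bb major; 5th degree = F


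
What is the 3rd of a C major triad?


Step by step:
Major triad = root + major 3rd (4 semitones) + perfect 5th (7 semitones)
A triad on C stacks thirds, so the chord tones use letter names C-E-G
Root: C
Major 3rd above C: E
Perfect 5th above C: G
The 3rd = E


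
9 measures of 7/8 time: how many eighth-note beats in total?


Time signature 7/8: the bottom number 8 means the eighth note gets one count
The top number 7 means 7 eighth-note beats per measure
Total = 7 × 9 measures
= 63 eighth-note beats


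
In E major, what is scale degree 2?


Major scale pattern: W-W-H-W-W-W-H (2-2-1-2-2-2-1 semitones)
Starting from E:
  E + 2 semitones → F#
  F# + 2 semitones → G#
  G# + 1 semitone → A
  A + 2 semitones → B
  B + 2 semitones → C#
  C# + 2 semitones → D#
  D# + 1 semitone → E
Scale: E F# G# A B C# D#
Degree 2 = F#


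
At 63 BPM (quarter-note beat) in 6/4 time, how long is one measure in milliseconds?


Quarter-note beat duration = 60000 / 63 ms
Beats per measure (6/4) = 6
One measure = 6 × 60000 / 63 = 360000 / 63 ms
= 5714.3 ms


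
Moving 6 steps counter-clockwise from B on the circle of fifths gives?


Each counter-clockwise step moves down a perfect 5th (= up a perfect 4th)
From B: B → E → A → D → G → C → F
= F


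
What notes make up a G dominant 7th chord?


Working:
Dominant 7th chord = root + major 3rd + perfect 5th + minor 7th
Seventh chords stack in thirds, so the letter names are G-B-D-F
Root: G
Major 3rd above G: B
Perfect 5th above G: D
Minor 7th above G: F
Chord = G B D F


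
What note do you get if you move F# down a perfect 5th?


Reasoning:
perfect 5th: 5 letter names, 7 semitones
Letter: F - 4 → B
Pitch: F# - 7 semitones, spelled as a B → B
= B


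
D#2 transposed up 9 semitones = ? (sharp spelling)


Step by step:
D#2: chromatic position 3 in octave 2 → absolute = 2×12 + 3 = 27
Transpose up 9: 27 + 9 = 36
36 = 3×12 + 0 → C in octave 3
Result = C3


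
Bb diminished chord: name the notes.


Solution.
Diminished triad = root + minor 3rd (3 semitones) + diminished 5th (6 semitones)
A triad on Bb stacks thirds, so the chord tones use letter names B-D-F
Root: Bb
Minor 3rd above Bb: Db
Diminished 5th above Bb: Fb
Chord = Bb Db Fb


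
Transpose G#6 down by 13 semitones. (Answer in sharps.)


Let's work it out.
G#6: chromatic position 8 in octave 6 → absolute = 6×12 + 8 = 80
Transpose down 13: 80 - 13 = 67
67 = 5×12 + 7 → G in octave 5
Result = G5


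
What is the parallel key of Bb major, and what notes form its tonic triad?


Parallel keys share the same tonic but differ in mode
Bb major → parallel is Bb minor
Tonic triad of Bb minor = Bb Db F
= Bb minor; triad = Bb Db F


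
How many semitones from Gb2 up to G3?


Reasoning:
Absolute semitone position = octave×12 + chromatic position
Gb2: 2×12 + 6 = 30
G3: 3×12 + 7 = 43
Difference = 43 - 30 = 13
= 13 semitones


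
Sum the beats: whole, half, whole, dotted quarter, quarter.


Solution.
Beat values:
  whole = 4 beats
  half = 2 beats
  whole = 4 beats
  dotted quarter = 1.5 beats
  quarter = 1 beat
Sum = 4 + 2 + 4 + 1.5 + 1
= 12.5 beats


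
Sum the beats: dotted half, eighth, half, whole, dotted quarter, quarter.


Beat values:
  dotted half = 3 beats
  eighth = 0.5 beats
  half = 2 beats
  whole = 4 beats
  dotted quarter = 1.5 beats
  quarter = 1 beat
Sum = 3 + 0.5 + 2 + 4 + 1.5 + 1
= 12 beats


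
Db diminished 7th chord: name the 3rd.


Diminished 7th chord = root + minor 3rd + diminished 5th + diminished 7th
Seventh chords stack in thirds, so the letter names are D-F-A-C
Root: Db
Minor 3rd above Db: Fb
Diminished 5th above Db: Abb
Diminished 7th above Db: Cbb
The 3rd = Fb


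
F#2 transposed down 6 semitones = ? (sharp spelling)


F#2: chromatic position 6 in octave 2 → absolute = 2×12 + 6 = 30
Transpose down 6: 30 - 6 = 24
24 = 2×12 + 0 → C in octave 2
Result = C2


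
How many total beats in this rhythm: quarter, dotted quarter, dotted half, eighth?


Let's work it out.
Beat values:
  quarter = 1 beat
  dotted quarter = 1.5 beats
  dotted half = 3 beats
  eighth = 0.5 beats
Sum = 1 + 1.5 + 3 + 0.5
= 6 beats


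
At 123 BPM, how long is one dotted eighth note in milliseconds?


Let's work it out.
One quarter-note beat = 60000 / BPM = 60000 / 123 ms
Dotted eighth note = 3/4 × quarter note
Duration = 3/4 × 60000 / 123 = 45000 / 123
= 365.9 ms


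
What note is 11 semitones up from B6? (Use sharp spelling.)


B6: chromatic position 11 in octave 6 → absolute = 6×12 + 11 = 83
Transpose up 11: 83 + 11 = 94
94 = 7×12 + 10 → A# in octave 7
Result = A#7


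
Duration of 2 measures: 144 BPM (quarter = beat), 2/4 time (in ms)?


Let's work it out.
Quarter-note beat duration = 60000 / 144 ms
Beats per measure (2/4) = 2
One measure = 2 × 60000 / 144 = 120000 / 144 ms
2 measures = 2 × 120000 / 144 = 240000 / 144
= 1666.7 ms


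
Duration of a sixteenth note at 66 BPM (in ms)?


Reasoning:
One quarter-note beat = 60000 / BPM = 60000 / 66 ms
Sixteenth note = 1/4 × quarter note
Duration = 1/4 × 60000 / 66 = 15000 / 66
= 227.3 ms


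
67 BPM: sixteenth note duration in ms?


Working:
One quarter-note beat = 60000 / BPM = 60000 / 67 ms
Sixteenth note = 1/4 × quarter note
Duration = 1/4 × 60000 / 67 = 15000 / 67
= 223.9 ms


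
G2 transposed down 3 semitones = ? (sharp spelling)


G2: chromatic position 7 in octave 2 → absolute = 2×12 + 7 = 31
Transpose down 3: 31 - 3 = 28
28 = 2×12 + 4 → E in octave 2
Result = E2


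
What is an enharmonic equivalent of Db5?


Enharmonic notes sound the same pitch but are spelled with different letter names
Db and C# name the same pitch class
= C#5


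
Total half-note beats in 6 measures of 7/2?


Time signature 7/2: the bottom number 2 means the half note gets one count
The top number 7 means 7 half-note beats per measure
Total = 7 × 6 measures
= 42 half-note beats


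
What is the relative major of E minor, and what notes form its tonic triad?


Let's work it out.
The relative major shares the key signature and is a minor 3rd above the minor tonic
A minor 3rd above E is G
→ relative major of E minor is G major
Tonic triad of G major = root + major 3rd + perfect 5th = G B D
= G major; triad = G B D


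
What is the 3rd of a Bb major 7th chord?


Major 7th chord = root + major 3rd + perfect 5th + major 7th
Seventh chords stack in thirds, so the letter names are B-D-F-A
Root: Bb
Major 3rd above Bb: D
Perfect 5th above Bb: F
Major 7th above Bb: A
The 3rd = D


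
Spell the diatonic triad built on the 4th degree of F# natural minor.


Let's work it out.
F# natural minor scale: F# G# A B C# D E
Diatonic triad on degree 4 stacks scale notes 4, 6, 1: B D F#
B→D = 3 semitones; B→F# = 7 semitones → minor triad
= B D F# (minor)


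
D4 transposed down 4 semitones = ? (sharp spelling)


Let's work it out.
D4: chromatic position 2 in octave 4 → absolute = 4×12 + 2 = 50
Transpose down 4: 50 - 4 = 46
46 = 3×12 + 10 → A# in octave 3
Result = A#3


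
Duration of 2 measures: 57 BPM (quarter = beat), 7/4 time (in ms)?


Quarter-note beat duration = 60000 / 57 ms
Beats per measure (7/4) = 7
One measure = 7 × 60000 / 57 = 420000 / 57 ms
2 measures = 2 × 420000 / 57 = 840000 / 57
= 14736.8 ms


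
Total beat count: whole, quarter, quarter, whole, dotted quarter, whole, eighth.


Solution.
Beat values:
  whole = 4 beats
  quarter = 1 beat
  quarter = 1 beat
  whole = 4 beats
  dotted quarter = 1.5 beats
  whole = 4 beats
  eighth = 0.5 beats
Sum = 4 + 1 + 1 + 4 + 1.5 + 4 + 0.5
= 16 beats


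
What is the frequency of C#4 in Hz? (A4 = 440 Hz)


Let's work it out.
f = 440 × 2^(n/12) where n = semitones from A4
C#4: -8 semitones from A4
f = 440 × 2^(-8/12)
f = 277.18 Hz


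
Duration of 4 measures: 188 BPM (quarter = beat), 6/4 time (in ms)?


Step by step:
Quarter-note beat duration = 60000 / 188 ms
Beats per measure (6/4) = 6
One measure = 6 × 60000 / 188 = 360000 / 188 ms
4 measures = 4 × 360000 / 188 = 1440000 / 188
= 7659.6 ms


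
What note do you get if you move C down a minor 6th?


minor 6th: 6 letter names, 8 semitones
Letter: C - 5 → E
Pitch: C - 8 semitones, spelled as an E → E
= E


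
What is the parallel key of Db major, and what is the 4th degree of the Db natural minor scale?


Step by step:
Parallel keys share the same tonic but differ in mode
Db major → parallel is Db minor
Db natural minor scale: Db Eb Fb Gb Ab Bbb Cb
= Db minor; 4th degree = Gb


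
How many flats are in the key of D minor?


Flat minor keys: A(0), D(1), G(2), C(3), F(4), Bb(5), Eb(6), Ab(7)
D minor has 1 flat
Order of flats: Bb Eb Ab Db Gb Cb Fb → first 1: Bb
= 1 flat


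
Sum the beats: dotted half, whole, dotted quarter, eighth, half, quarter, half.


Beat values:
  dotted half = 3 beats
  whole = 4 beats
  dotted quarter = 1.5 beats
  eighth = 0.5 beats
  half = 2 beats
  quarter = 1 beat
  half = 2 beats
Sum = 3 + 4 + 1.5 + 0.5 + 2 + 1 + 2
= 14 beats


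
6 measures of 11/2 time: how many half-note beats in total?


Time signature 11/2: the bottom number 2 means the half note gets one count
The top number 11 means 11 half-note beats per measure
Total = 11 × 6 measures
= 66 half-note beats


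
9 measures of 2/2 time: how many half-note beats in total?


Reasoning:
Time signature 2/2: the bottom number 2 means the half note gets one count
The top number 2 means 2 half-note beats per measure
Total = 2 × 9 measures
= 18 half-note beats


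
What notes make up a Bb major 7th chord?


Major 7th chord = root + major 3rd + perfect 5th + major 7th
Seventh chords stack in thirds, so the letter names are B-D-F-A
Root: Bb
Major 3rd above Bb: D
Perfect 5th above Bb: F
Major 7th above Bb: A
Chord = Bb D F A


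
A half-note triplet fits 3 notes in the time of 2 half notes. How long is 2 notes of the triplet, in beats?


Triplet: 3 notes occupy the space of 2 half notes
Space = 2 × 2 = 4 beats
Each triplet note = 4 / 3 = 4/3 beats
2 notes = 2 × 4/3 = 8/3
= 8/3 beats


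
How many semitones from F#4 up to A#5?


Working:
Absolute semitone position = octave×12 + chromatic position
F#4: 4×12 + 6 = 54
A#5: 5×12 + 10 = 70
Difference = 70 - 54 = 16
= 16 semitones


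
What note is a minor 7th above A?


Reasoning:
A 7th spans 7 letter names, so from A we land on G
A minor 7th = 10 semitones above A
Spell G at that pitch: G
= G


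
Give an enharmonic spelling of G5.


Solution.
Enharmonic notes sound the same pitch but are spelled with different letter names
G and Abb name the same pitch class
= Abb5


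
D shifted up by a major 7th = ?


Step by step:
major 7th: 7 letter names, 11 semitones
Letter: D + 6 → C
Pitch: D + 11 semitones, spelled as a C → C#
= C#


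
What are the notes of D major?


Major scale pattern: W-W-H-W-W-W-H (2-2-1-2-2-2-1 semitones)
Starting from D:
  D + 2 semitones → E
  E + 2 semitones → F#
  F# + 1 semitone → G
  G + 2 semitones → A
  A + 2 semitones → B
  B + 2 semitones → C#
  C# + 1 semitone → D
Scale = D E F# G A B C#


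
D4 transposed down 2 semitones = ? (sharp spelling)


D4: chromatic position 2 in octave 4 → absolute = 4×12 + 2 = 50
Transpose down 2: 50 - 2 = 48
48 = 4×12 + 0 → C in octave 4
Result = C4


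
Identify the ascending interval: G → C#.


Solution.
Letter names: G → C spans 4 letter names → a 4th
Semitones: G → C# = 6 half-steps
A 4th of 6 semitones is an augmented 4th
= augmented 4th


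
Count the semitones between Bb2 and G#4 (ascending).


Solution.
Absolute semitone position = octave×12 + chromatic position
Bb2: 2×12 + 10 = 34
G#4: 4×12 + 8 = 56
Difference = 56 - 34 = 22
= 22 semitones


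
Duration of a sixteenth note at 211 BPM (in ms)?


One quarter-note beat = 60000 / BPM = 60000 / 211 ms
Sixteenth note = 1/4 × quarter note
Duration = 1/4 × 60000 / 211 = 15000 / 211
= 71.1 ms


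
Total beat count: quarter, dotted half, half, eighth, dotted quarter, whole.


Reasoning:
Beat values:
  quarter = 1 beat
  dotted half = 3 beats
  half = 2 beats
  eighth = 0.5 beats
  dotted quarter = 1.5 beats
  whole = 4 beats
Sum = 1 + 3 + 2 + 0.5 + 1.5 + 4
= 12 beats


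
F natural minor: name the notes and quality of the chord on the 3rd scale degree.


F natural minor scale: F G Ab Bb C Db Eb
Diatonic triad on degree 3 stacks scale notes 3, 5, 7: Ab C Eb
Ab→C = 4 semitones; Ab→Eb = 7 semitones → major triad
= Ab C Eb (major)


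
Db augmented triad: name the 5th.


Step by step:
Augmented triad = root + major 3rd (4 semitones) + augmented 5th (8 semitones)
A triad on Db stacks thirds, so the chord tones use letter names D-F-A
Root: Db
Major 3rd above Db: F
Augmented 5th above Db: A
The 5th = A


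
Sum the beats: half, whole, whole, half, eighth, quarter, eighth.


Reasoning:
Beat values:
  half = 2 beats
  whole = 4 beats
  whole = 4 beats
  half = 2 beats
  eighth = 0.5 beats
  quarter = 1 beat
  eighth = 0.5 beats
Sum = 2 + 4 + 4 + 2 + 0.5 + 1 + 0.5
= 14 beats


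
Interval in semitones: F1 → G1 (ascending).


Solution.
Absolute semitone position = octave×12 + chromatic position
F1: 1×12 + 5 = 17
G1: 1×12 + 7 = 19
Difference = 19 - 17 = 2
= 2 semitones


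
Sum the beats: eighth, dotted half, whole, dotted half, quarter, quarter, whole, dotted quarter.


Beat values:
  eighth = 0.5 beats
  dotted half = 3 beats
  whole = 4 beats
  dotted half = 3 beats
  quarter = 1 beat
  quarter = 1 beat
  whole = 4 beats
  dotted quarter = 1.5 beats
Sum = 0.5 + 3 + 4 + 3 + 1 + 1 + 4 + 1.5
= 18 beats


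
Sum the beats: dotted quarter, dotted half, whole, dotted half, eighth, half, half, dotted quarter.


Working:
Beat values:
  dotted quarter = 1.5 beats
  dotted half = 3 beats
  whole = 4 beats
  dotted half = 3 beats
  eighth = 0.5 beats
  half = 2 beats
  half = 2 beats
  dotted quarter = 1.5 beats
Sum = 1.5 + 3 + 4 + 3 + 0.5 + 2 + 2 + 1.5
= 17.5 beats


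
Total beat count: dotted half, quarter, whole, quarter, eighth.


Beat values:
  dotted half = 3 beats
  quarter = 1 beat
  whole = 4 beats
  quarter = 1 beat
  eighth = 0.5 beats
Sum = 3 + 1 + 4 + 1 + 0.5
= 9.5 beats


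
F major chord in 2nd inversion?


Working:
Root position: F A C
2nd inversion: move root and 3rd up an octave
Bass note: C
Notes (bottom to top) = C F A


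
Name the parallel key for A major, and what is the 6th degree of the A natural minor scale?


Reasoning:
Parallel keys share the same tonic but differ in mode
A major → parallel is A minor
A natural minor scale: A B C D E F G
= A minor; 6th degree = F


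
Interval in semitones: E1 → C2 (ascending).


Solution.
Absolute semitone position = octave×12 + chromatic position
E1: 1×12 + 4 = 16
C2: 2×12 + 0 = 24
Difference = 24 - 16 = 8
= 8 semitones


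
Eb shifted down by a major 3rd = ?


Step by step:
major 3rd: 3 letter names, 4 semitones
Letter: E - 2 → C
Pitch: Eb - 4 semitones, spelled as a C → Cb
= Cb


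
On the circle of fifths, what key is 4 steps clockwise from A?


Let's work it out.
Each clockwise step on the circle of fifths moves up a perfect 5th
From A: A → E → B → F#/Gb → Db
= Db


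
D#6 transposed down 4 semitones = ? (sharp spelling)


Reasoning:
D#6: chromatic position 3 in octave 6 → absolute = 6×12 + 3 = 75
Transpose down 4: 75 - 4 = 71
71 = 5×12 + 11 → B in octave 5
Result = B5


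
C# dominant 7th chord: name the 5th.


Dominant 7th chord = root + major 3rd + perfect 5th + minor 7th
Seventh chords stack in thirds, so the letter names are C-E-G-B
Root: C#
Major 3rd above C#: E#
Perfect 5th above C#: G#
Minor 7th above C#: B
The 5th = G#


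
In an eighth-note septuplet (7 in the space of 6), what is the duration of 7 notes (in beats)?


Reasoning:
Septuplet: 7 notes occupy the space of 6 eighth notes
Space = 6 × 1/2 = 3 beats
Each septuplet note = 3 / 7 = 3/7 beats
7 notes = 7 × 3/7 = 3
= 3 beats


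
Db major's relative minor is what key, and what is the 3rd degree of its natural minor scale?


The relative minor shares the major's key signature and starts on its 6th degree
6th degree = a major 6th above the tonic; a major 6th above Db is Bb
→ relative minor of Db major is Bb minor
Bb natural minor scale: Bb C Db Eb F Gb Ab
= Bb minor; 3rd degree = Db


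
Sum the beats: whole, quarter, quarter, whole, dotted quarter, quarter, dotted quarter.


Working:
Beat values:
  whole = 4 beats
  quarter = 1 beat
  quarter = 1 beat
  whole = 4 beats
  dotted quarter = 1.5 beats
  quarter = 1 beat
  dotted quarter = 1.5 beats
Sum = 4 + 1 + 1 + 4 + 1.5 + 1 + 1.5
= 14 beats


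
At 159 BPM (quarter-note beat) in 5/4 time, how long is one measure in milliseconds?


Let's work it out.
Quarter-note beat duration = 60000 / 159 ms
Beats per measure (5/4) = 5
One measure = 5 × 60000 / 159 = 300000 / 159 ms
= 1886.8 ms


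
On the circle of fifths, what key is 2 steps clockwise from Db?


Let's work it out.
Each clockwise step on the circle of fifths moves up a perfect 5th
From Db: Db → Ab → Eb
= Eb


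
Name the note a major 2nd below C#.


A 2nd spans 2 letter names, so from C we land on B
A major 2nd = 2 semitones below C#
Spell B at that pitch: B
= B


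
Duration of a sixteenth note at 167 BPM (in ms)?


Reasoning:
One quarter-note beat = 60000 / BPM = 60000 / 167 ms
Sixteenth note = 1/4 × quarter note
Duration = 1/4 × 60000 / 167 = 15000 / 167
= 89.8 ms


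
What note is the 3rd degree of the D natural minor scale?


Step by step:
Natural minor scale pattern: W-H-W-W-H-W-W (2-1-2-2-1-2-2 semitones)
Starting from D:
  D + 2 semitones → E
  E + 1 semitone → F
  F + 2 semitones → G
  G + 2 semitones → A
  A + 1 semitone → Bb
  Bb + 2 semitones → C
  C + 2 semitones → D
Scale: D E F G A Bb C
Degree 3 = F


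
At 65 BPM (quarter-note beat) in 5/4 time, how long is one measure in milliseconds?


Solution.
Quarter-note beat duration = 60000 / 65 ms
Beats per measure (5/4) = 5
One measure = 5 × 60000 / 65 = 300000 / 65 ms
= 4615.4 ms


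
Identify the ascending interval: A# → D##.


Letter names: A → D spans 4 letter names → a 4th
Semitones: A# → D## = 6 half-steps
A 4th of 6 semitones is an augmented 4th
= augmented 4th


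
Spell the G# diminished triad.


Diminished triad = root + minor 3rd (3 semitones) + diminished 5th (6 semitones)
A triad on G# stacks thirds, so the chord tones use letter names G-B-D
Root: G#
Minor 3rd above G#: B
Diminished 5th above G#: D
Chord = G# B D


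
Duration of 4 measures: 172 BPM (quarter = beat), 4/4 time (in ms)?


Let's work it out.
Quarter-note beat duration = 60000 / 172 ms
Beats per measure (4/4) = 4
One measure = 4 × 60000 / 172 = 240000 / 172 ms
4 measures = 4 × 240000 / 172 = 960000 / 172
= 5581.4 ms


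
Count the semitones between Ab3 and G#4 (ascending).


Working:
Absolute semitone position = octave×12 + chromatic position
Ab3: 3×12 + 8 = 44
G#4: 4×12 + 8 = 56
Difference = 56 - 44 = 12
= 12 semitones


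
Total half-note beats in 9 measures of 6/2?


Time signature 6/2: the bottom number 2 means the half note gets one count
The top number 6 means 6 half-note beats per measure
Total = 6 × 9 measures
= 54 half-note beats


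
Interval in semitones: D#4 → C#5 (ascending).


Solution.
Absolute semitone position = octave×12 + chromatic position
D#4: 4×12 + 3 = 51
C#5: 5×12 + 1 = 61
Difference = 61 - 51 = 10
= 10 semitones


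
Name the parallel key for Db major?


Parallel keys share the same tonic but differ in mode
Db major → parallel is Db minor
= Db minor


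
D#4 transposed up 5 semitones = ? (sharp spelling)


Working:
D#4: chromatic position 3 in octave 4 → absolute = 4×12 + 3 = 51
Transpose up 5: 51 + 5 = 56
56 = 4×12 + 8 → G# in octave 4
Result = G#4


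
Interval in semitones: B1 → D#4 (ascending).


Step by step:
Absolute semitone position = octave×12 + chromatic position
B1: 1×12 + 11 = 23
D#4: 4×12 + 3 = 51
Difference = 51 - 23 = 28
= 28 semitones


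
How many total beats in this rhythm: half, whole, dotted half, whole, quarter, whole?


Reasoning:
Beat values:
  half = 2 beats
  whole = 4 beats
  dotted half = 3 beats
  whole = 4 beats
  quarter = 1 beat
  whole = 4 beats
Sum = 2 + 4 + 3 + 4 + 1 + 4
= 18 beats


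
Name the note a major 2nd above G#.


Let's work it out.
A 2nd spans 2 letter names, so from G we land on A
A major 2nd = 2 semitones above G#
Spell A at that pitch: A#
= A#


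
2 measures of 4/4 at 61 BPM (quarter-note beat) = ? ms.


Quarter-note beat duration = 60000 / 61 ms
Beats per measure (4/4) = 4
One measure = 4 × 60000 / 61 = 240000 / 61 ms
2 measures = 2 × 240000 / 61 = 480000 / 61
= 7868.9 ms


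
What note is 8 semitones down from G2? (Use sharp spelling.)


Solution.
G2: chromatic position 7 in octave 2 → absolute = 2×12 + 7 = 31
Transpose down 8: 31 - 8 = 23
23 = 1×12 + 11 → B in octave 1
Result = B1


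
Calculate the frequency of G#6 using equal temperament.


Solution.
f = 440 × 2^(n/12) where n = semitones from A4
G#6: 23 semitones from A4
f = 440 × 2^(23/12)
f = 1661.22 Hz


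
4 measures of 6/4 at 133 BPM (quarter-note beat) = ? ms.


Reasoning:
Quarter-note beat duration = 60000 / 133 ms
Beats per measure (6/4) = 6
One measure = 6 × 60000 / 133 = 360000 / 133 ms
4 measures = 4 × 360000 / 133 = 1440000 / 133
= 10827.1 ms


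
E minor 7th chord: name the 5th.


Minor 7th chord = root + minor 3rd + perfect 5th + minor 7th
Seventh chords stack in thirds, so the letter names are E-G-B-D
Root: E
Minor 3rd above E: G
Perfect 5th above E: B
Minor 7th above E: D
The 5th = B


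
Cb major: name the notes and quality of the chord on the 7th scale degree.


Cb major scale: Cb Db Eb Fb Gb Ab Bb
Diatonic triad on degree 7 stacks scale notes 7, 2, 4: Bb Db Fb
Bb→Db = 3 semitones; Bb→Fb = 6 semitones → diminished triad
= Bb Db Fb (diminished)


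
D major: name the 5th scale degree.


Reasoning:
Major scale pattern: W-W-H-W-W-W-H (2-2-1-2-2-2-1 semitones)
Starting from D:
  D + 2 semitones → E
  E + 2 semitones → F#
  F# + 1 semitone → G
  G + 2 semitones → A
  A + 2 semitones → B
  B + 2 semitones → C#
  C# + 1 semitone → D
Scale: D E F# G A B C#
Degree 5 = A


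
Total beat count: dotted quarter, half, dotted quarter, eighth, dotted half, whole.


Let's work it out.
Beat values:
  dotted quarter = 1.5 beats
  half = 2 beats
  dotted quarter = 1.5 beats
  eighth = 0.5 beats
  dotted half = 3 beats
  whole = 4 beats
Sum = 1.5 + 2 + 1.5 + 0.5 + 3 + 4
= 12.5 beats


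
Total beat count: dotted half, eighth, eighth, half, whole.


Step by step:
Beat values:
  dotted half = 3 beats
  eighth = 0.5 beats
  eighth = 0.5 beats
  half = 2 beats
  whole = 4 beats
Sum = 3 + 0.5 + 0.5 + 2 + 4
= 10 beats


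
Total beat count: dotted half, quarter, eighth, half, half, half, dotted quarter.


Beat values:
  dotted half = 3 beats
  quarter = 1 beat
  eighth = 0.5 beats
  half = 2 beats
  half = 2 beats
  half = 2 beats
  dotted quarter = 1.5 beats
Sum = 3 + 1 + 0.5 + 2 + 2 + 2 + 1.5
= 12 beats


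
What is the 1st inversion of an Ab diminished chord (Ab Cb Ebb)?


Root position: Ab Cb Ebb
1st inversion: move root up an octave
Bass note: Cb
Notes (bottom to top) = Cb Ebb Ab


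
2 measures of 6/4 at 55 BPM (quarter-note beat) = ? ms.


Quarter-note beat duration = 60000 / 55 ms
Beats per measure (6/4) = 6
One measure = 6 × 60000 / 55 = 360000 / 55 ms
2 measures = 2 × 360000 / 55 = 720000 / 55
= 13090.9 ms


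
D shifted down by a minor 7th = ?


Reasoning:
minor 7th: 7 letter names, 10 semitones
Letter: D - 6 → E
Pitch: D - 10 semitones, spelled as an E → E
= E


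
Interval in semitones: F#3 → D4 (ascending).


Absolute semitone position = octave×12 + chromatic position
F#3: 3×12 + 6 = 42
D4: 4×12 + 2 = 50
Difference = 50 - 42 = 8
= 8 semitones


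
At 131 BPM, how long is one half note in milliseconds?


Solution.
One quarter-note beat = 60000 / BPM = 60000 / 131 ms
Half note = 2 × quarter note
Duration = 2 × 60000 / 131 = 120000 / 131
= 916.0 ms


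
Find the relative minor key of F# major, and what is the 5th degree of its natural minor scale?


The relative minor shares the major's key signature and starts on its 6th degree
6th degree = a major 6th above the tonic; a major 6th above F# is D#
→ relative minor of F# major is D# minor
D# natural minor scale: D# E# F# G# A# B C#
= D# minor; 5th degree = A#


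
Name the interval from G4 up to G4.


Working:
Letter names: G → G spans 1 letter name → a unison
Semitones: G4 → G4 = 0 half-steps
A unison of 0 semitones is a perfect unison
= perfect unison


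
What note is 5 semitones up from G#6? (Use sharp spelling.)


Reasoning:
G#6: chromatic position 8 in octave 6 → absolute = 6×12 + 8 = 80
Transpose up 5: 80 + 5 = 85
85 = 7×12 + 1 → C# in octave 7
Result = C#7


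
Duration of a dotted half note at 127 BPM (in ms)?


One quarter-note beat = 60000 / BPM = 60000 / 127 ms
Dotted half note = 3 × quarter note
Duration = 3 × 60000 / 127 = 180000 / 127
= 1417.3 ms


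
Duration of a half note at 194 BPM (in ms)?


Let's work it out.
One quarter-note beat = 60000 / BPM = 60000 / 194 ms
Half note = 2 × quarter note
Duration = 2 × 60000 / 194 = 120000 / 194
= 618.6 ms


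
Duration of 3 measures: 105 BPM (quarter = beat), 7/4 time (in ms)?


Quarter-note beat duration = 60000 / 105 ms
Beats per measure (7/4) = 7
One measure = 7 × 60000 / 105 = 420000 / 105 ms
3 measures = 3 × 420000 / 105 = 1260000 / 105
= 12000.0 ms


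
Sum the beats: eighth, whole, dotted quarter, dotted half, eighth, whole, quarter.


Solution.
Beat values:
  eighth = 0.5 beats
  whole = 4 beats
  dotted quarter = 1.5 beats
  dotted half = 3 beats
  eighth = 0.5 beats
  whole = 4 beats
  quarter = 1 beat
Sum = 0.5 + 4 + 1.5 + 3 + 0.5 + 4 + 1
= 14.5 beats


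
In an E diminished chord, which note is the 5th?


Diminished triad = root + minor 3rd (3 semitones) + diminished 5th (6 semitones)
A triad on E stacks thirds, so the chord tones use letter names E-G-B
Root: E
Minor 3rd above E: G
Diminished 5th above E: Bb
The 5th = Bb


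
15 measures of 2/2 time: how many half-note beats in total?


Working:
Time signature 2/2: the bottom number 2 means the half note gets one count
The top number 2 means 2 half-note beats per measure
Total = 2 × 15 measures
= 30 half-note beats


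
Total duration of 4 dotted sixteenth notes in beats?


Let's work it out.
Base sixteenth note = 1/4 beats
Dot 1 adds half the previous value: +1/8
One dotted sixteenth = 1/4 + 1/8 = 3/8
4 of them = 4 × 3/8 = 3/2
= 3/2 beats


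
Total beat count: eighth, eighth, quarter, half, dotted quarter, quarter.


Solution.
Beat values:
  eighth = 0.5 beats
  eighth = 0.5 beats
  quarter = 1 beat
  half = 2 beats
  dotted quarter = 1.5 beats
  quarter = 1 beat
Sum = 0.5 + 0.5 + 1 + 2 + 1.5 + 1
= 6.5 beats


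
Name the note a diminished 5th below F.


Step by step:
A 5th spans 5 letter names, so from F we land on B
A diminished 5th = 6 semitones below F
Spell B at that pitch: B
= B


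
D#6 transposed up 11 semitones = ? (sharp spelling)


Let's work it out.
D#6: chromatic position 3 in octave 6 → absolute = 6×12 + 3 = 75
Transpose up 11: 75 + 11 = 86
86 = 7×12 + 2 → D in octave 7
Result = D7


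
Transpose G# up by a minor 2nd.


Step by step:
minor 2nd: 2 letter names, 1 semitones
Letter: G + 1 → A
Pitch: G# + 1 semitones, spelled as an A → A
= A


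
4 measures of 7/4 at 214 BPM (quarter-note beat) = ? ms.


Reasoning:
Quarter-note beat duration = 60000 / 214 ms
Beats per measure (7/4) = 7
One measure = 7 × 60000 / 214 = 420000 / 214 ms
4 measures = 4 × 420000 / 214 = 1680000 / 214
= 7850.5 ms


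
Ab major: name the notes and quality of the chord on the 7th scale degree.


Let's work it out.
Ab major scale: Ab Bb C Db Eb F G
Diatonic triad on degree 7 stacks scale notes 7, 2, 4: G Bb Db
G→Bb = 3 semitones; G→Db = 6 semitones → diminished triad
= G Bb Db (diminished)


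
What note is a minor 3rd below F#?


Solution.
A 3rd spans 3 letter names, so from F we land on D
A minor 3rd = 3 semitones below F#
Spell D at that pitch: D#
= D#


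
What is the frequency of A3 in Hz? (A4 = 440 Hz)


Working:
f = 440 × 2^(n/12) where n = semitones from A4
A3: -12 semitones from A4
f = 440 × 2^(-12/12)
f = 220.00 Hz


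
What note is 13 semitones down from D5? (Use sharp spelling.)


Solution.
D5: chromatic position 2 in octave 5 → absolute = 5×12 + 2 = 62
Transpose down 13: 62 - 13 = 49
49 = 4×12 + 1 → C# in octave 4
Result = C#4


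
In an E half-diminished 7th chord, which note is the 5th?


Reasoning:
Half-diminished 7th chord = root + minor 3rd + diminished 5th + minor 7th
Seventh chords stack in thirds, so the letter names are E-G-B-D
Root: E
Minor 3rd above E: G
Diminished 5th above E: Bb
Minor 7th above E: D
The 5th = Bb


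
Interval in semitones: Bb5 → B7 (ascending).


Absolute semitone position = octave×12 + chromatic position
Bb5: 5×12 + 10 = 70
B7: 7×12 + 11 = 95
Difference = 95 - 70 = 25
= 25 semitones


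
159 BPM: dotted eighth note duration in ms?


Working:
One quarter-note beat = 60000 / BPM = 60000 / 159 ms
Dotted eighth note = 3/4 × quarter note
Duration = 3/4 × 60000 / 159 = 45000 / 159
= 283.0 ms


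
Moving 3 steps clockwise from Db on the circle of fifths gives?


Step by step:
Each clockwise step on the circle of fifths moves up a perfect 5th
From Db: Db → Ab → Eb → Bb
= Bb


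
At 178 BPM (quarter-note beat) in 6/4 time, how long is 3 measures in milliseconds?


Solution.
Quarter-note beat duration = 60000 / 178 ms
Beats per measure (6/4) = 6
One measure = 6 × 60000 / 178 = 360000 / 178 ms
3 measures = 3 × 360000 / 178 = 1080000 / 178
= 6067.4 ms


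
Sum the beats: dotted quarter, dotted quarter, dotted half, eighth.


Step by step:
Beat values:
  dotted quarter = 1.5 beats
  dotted quarter = 1.5 beats
  dotted half = 3 beats
  eighth = 0.5 beats
Sum = 1.5 + 1.5 + 3 + 0.5
= 6.5 beats


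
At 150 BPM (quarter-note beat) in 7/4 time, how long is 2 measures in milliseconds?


Quarter-note beat duration = 60000 / 150 ms
Beats per measure (7/4) = 7
One measure = 7 × 60000 / 150 = 420000 / 150 ms
2 measures = 2 × 420000 / 150 = 840000 / 150
= 5600.0 ms


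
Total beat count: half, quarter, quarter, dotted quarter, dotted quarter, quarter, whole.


Solution.
Beat values:
  half = 2 beats
  quarter = 1 beat
  quarter = 1 beat
  dotted quarter = 1.5 beats
  dotted quarter = 1.5 beats
  quarter = 1 beat
  whole = 4 beats
Sum = 2 + 1 + 1 + 1.5 + 1.5 + 1 + 4
= 12 beats


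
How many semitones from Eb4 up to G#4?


Step by step:
Absolute semitone position = octave×12 + chromatic position
Eb4: 4×12 + 3 = 51
G#4: 4×12 + 8 = 56
Difference = 56 - 51 = 5
= 5 semitones


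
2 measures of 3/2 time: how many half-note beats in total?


Time signature 3/2: the bottom number 2 means the half note gets one count
The top number 3 means 3 half-note beats per measure
Total = 3 × 2 measures
= 6 half-note beats


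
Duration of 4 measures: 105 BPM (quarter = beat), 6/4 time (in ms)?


Step by step:
Quarter-note beat duration = 60000 / 105 ms
Beats per measure (6/4) = 6
One measure = 6 × 60000 / 105 = 360000 / 105 ms
4 measures = 4 × 360000 / 105 = 1440000 / 105
= 13714.3 ms


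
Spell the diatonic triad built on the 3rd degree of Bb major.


Bb major scale: Bb C D Eb F G A
Diatonic triad on degree 3 stacks scale notes 3, 5, 7: D F A
D→F = 3 semitones; D→A = 7 semitones → minor triad
= D F A (minor)


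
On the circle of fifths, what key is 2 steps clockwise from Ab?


Step by step:
Each clockwise step on the circle of fifths moves up a perfect 5th
From Ab: Ab → Eb → Bb
= Bb


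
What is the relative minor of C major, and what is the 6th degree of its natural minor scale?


Working:
The relative minor shares the major's key signature and starts on its 6th degree
6th degree = a major 6th above the tonic; a major 6th above C is A
→ relative minor of C major is A minor
A natural minor scale: A B C D E F G
= A minor; 6th degree = F


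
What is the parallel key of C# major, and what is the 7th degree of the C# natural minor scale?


Step by step:
Parallel keys share the same tonic but differ in mode
C# major → parallel is C# minor
C# natural minor scale: C# D# E F# G# A B
= C# minor; 7th degree = B


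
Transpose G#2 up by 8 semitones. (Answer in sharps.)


Let's work it out.
G#2: chromatic position 8 in octave 2 → absolute = 2×12 + 8 = 32
Transpose up 8: 32 + 8 = 40
40 = 3×12 + 4 → E in octave 3
Result = E3


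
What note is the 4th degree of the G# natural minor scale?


Reasoning:
Natural minor scale pattern: W-H-W-W-H-W-W (2-1-2-2-1-2-2 semitones)
Starting from G#:
  G# + 2 semitones → A#
  A# + 1 semitone → B
  B + 2 semitones → C#
  C# + 2 semitones → D#
  D# + 1 semitone → E
  E + 2 semitones → F#
  F# + 2 semitones → G#
Scale: G# A# B C# D# E F#
Degree 4 = C#


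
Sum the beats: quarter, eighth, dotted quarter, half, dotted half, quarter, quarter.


Working:
Beat values:
  quarter = 1 beat
  eighth = 0.5 beats
  dotted quarter = 1.5 beats
  half = 2 beats
  dotted half = 3 beats
  quarter = 1 beat
  quarter = 1 beat
Sum = 1 + 0.5 + 1.5 + 2 + 3 + 1 + 1
= 10 beats


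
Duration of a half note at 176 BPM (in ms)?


Working:
One quarter-note beat = 60000 / BPM = 60000 / 176 ms
Half note = 2 × quarter note
Duration = 2 × 60000 / 176 = 120000 / 176
= 681.8 ms


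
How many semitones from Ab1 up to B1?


Let's work it out.
Absolute semitone position = octave×12 + chromatic position
Ab1: 1×12 + 8 = 20
B1: 1×12 + 11 = 23
Difference = 23 - 20 = 3
= 3 semitones


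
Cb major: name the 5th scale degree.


Solution.
Major scale pattern: W-W-H-W-W-W-H (2-2-1-2-2-2-1 semitones)
Starting from Cb:
  Cb + 2 semitones → Db
  Db + 2 semitones → Eb
  Eb + 1 semitone → Fb
  Fb + 2 semitones → Gb
  Gb + 2 semitones → Ab
  Ab + 2 semitones → Bb
  Bb + 1 semitone → Cb
Scale: Cb Db Eb Fb Gb Ab Bb
Degree 5 = Gb


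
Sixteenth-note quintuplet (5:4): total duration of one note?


Quintuplet: 5 notes occupy the space of 4 sixteenth notes
Space = 4 × 1/4 = 1 beat
Each quintuplet note = 1 / 5 = 1/5 beats
= 1/5 beats


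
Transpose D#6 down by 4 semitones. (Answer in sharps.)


Solution.
D#6: chromatic position 3 in octave 6 → absolute = 6×12 + 3 = 75
Transpose down 4: 75 - 4 = 71
71 = 5×12 + 11 → B in octave 5
Result = B5


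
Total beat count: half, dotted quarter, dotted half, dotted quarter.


Working:
Beat values:
  half = 2 beats
  dotted quarter = 1.5 beats
  dotted half = 3 beats
  dotted quarter = 1.5 beats
Sum = 2 + 1.5 + 3 + 1.5
= 8 beats


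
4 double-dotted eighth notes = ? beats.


Working:
Base eighth note = 1/2 beats
Dot 1 adds half the previous value: +1/4
Dot 2 adds half the previous value: +1/8
One double-dotted eighth = 1/2 + 1/4 + 1/8 = 7/8
4 of them = 4 × 7/8 = 7/2
= 7/2 beats


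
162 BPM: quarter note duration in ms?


Step by step:
One quarter-note beat = 60000 / BPM = 60000 / 162 ms
Duration = 60000 / 162
= 370.4 ms


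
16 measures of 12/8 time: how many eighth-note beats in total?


Reasoning:
Time signature 12/8: the bottom number 8 means the eighth note gets one count
The top number 12 means 12 eighth-note beats per measure
Total = 12 × 16 measures
= 192 eighth-note beats


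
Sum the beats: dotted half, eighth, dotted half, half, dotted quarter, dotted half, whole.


Beat values:
  dotted half = 3 beats
  eighth = 0.5 beats
  dotted half = 3 beats
  half = 2 beats
  dotted quarter = 1.5 beats
  dotted half = 3 beats
  whole = 4 beats
Sum = 3 + 0.5 + 3 + 2 + 1.5 + 3 + 4
= 17 beats


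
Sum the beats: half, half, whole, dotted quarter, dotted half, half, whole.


Beat values:
  half = 2 beats
  half = 2 beats
  whole = 4 beats
  dotted quarter = 1.5 beats
  dotted half = 3 beats
  half = 2 beats
  whole = 4 beats
Sum = 2 + 2 + 4 + 1.5 + 3 + 2 + 4
= 18.5 beats


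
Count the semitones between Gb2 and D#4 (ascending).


Absolute semitone position = octave×12 + chromatic position
Gb2: 2×12 + 6 = 30
D#4: 4×12 + 3 = 51
Difference = 51 - 30 = 21
= 21 semitones


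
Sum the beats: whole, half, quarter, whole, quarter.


Beat values:
  whole = 4 beats
  half = 2 beats
  quarter = 1 beat
  whole = 4 beats
  quarter = 1 beat
Sum = 4 + 2 + 1 + 4 + 1
= 12 beats


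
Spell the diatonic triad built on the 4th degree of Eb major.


Working:
Eb major scale: Eb F G Ab Bb C D
Diatonic triad on degree 4 stacks scale notes 4, 6, 1: Ab C Eb
Ab→C = 4 semitones; Ab→Eb = 7 semitones → major triad
= Ab C Eb (major)


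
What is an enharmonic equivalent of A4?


Let's work it out.
Enharmonic notes sound the same pitch but are spelled with different letter names
A and Bbb name the same pitch class
= Bbb4


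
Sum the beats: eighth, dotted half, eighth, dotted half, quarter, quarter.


Reasoning:
Beat values:
  eighth = 0.5 beats
  dotted half = 3 beats
  eighth = 0.5 beats
  dotted half = 3 beats
  quarter = 1 beat
  quarter = 1 beat
Sum = 0.5 + 3 + 0.5 + 3 + 1 + 1
= 9 beats


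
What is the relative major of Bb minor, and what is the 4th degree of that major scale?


The relative major shares the key signature and is a minor 3rd above the minor tonic
A minor 3rd above Bb is Db
→ relative major of Bb minor is Db major
Db major scale: Db Eb F Gb Ab Bb C
= Db major; 4th degree = Gb


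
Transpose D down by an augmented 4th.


Working:
augmented 4th: 4 letter names, 6 semitones
Letter: D - 3 → A
Pitch: D - 6 semitones, spelled as an A → Ab
= Ab
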